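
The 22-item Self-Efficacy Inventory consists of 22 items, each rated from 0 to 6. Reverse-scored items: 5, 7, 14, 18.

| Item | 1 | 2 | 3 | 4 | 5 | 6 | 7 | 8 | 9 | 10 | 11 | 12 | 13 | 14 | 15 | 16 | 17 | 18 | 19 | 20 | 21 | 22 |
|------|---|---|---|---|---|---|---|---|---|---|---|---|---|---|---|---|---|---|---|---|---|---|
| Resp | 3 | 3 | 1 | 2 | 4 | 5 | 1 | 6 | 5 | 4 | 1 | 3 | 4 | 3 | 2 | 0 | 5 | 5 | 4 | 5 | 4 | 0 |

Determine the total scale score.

Reversing items 5, 7, 14 and 18 with 6 − raw:
Total = 3 + 3 + 1 + 2 + (6−4) + 5 + (6−1) + 6 + 5 + 4 + 1 + 3 + 4 + (6−3) + 2 + 0 + 5 + (6−5) + 4 + 5 + 4 + 0
      = 3 + 3 + 1 + 2 + 2 + 5 + 5 + 6 + 5 + 4 + 1 + 3 + 4 + 3 + 2 + 0 + 5 + 1 + 4 + 5 + 4 + 0 = 68

68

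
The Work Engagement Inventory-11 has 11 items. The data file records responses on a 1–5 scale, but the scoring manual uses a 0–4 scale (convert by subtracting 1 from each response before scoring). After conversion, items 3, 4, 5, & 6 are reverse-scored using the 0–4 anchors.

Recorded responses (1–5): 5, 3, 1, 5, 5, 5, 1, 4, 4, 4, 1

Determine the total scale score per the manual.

19

Convert to 0–4: 4, 2, 0, 4, 4, 4, 0, 3, 3, 3, 0
Reverse-coded (reverse-coded value = 4 − response):
  item 3: 4 − 0 = 4
  item 4: 4 − 4 = 0
  item 5: 4 − 4 = 0
  item 6: 4 − 4 = 0
Scored: 4, 2, 4, 0, 0, 0, 0, 3, 3, 3, 0
Total = 19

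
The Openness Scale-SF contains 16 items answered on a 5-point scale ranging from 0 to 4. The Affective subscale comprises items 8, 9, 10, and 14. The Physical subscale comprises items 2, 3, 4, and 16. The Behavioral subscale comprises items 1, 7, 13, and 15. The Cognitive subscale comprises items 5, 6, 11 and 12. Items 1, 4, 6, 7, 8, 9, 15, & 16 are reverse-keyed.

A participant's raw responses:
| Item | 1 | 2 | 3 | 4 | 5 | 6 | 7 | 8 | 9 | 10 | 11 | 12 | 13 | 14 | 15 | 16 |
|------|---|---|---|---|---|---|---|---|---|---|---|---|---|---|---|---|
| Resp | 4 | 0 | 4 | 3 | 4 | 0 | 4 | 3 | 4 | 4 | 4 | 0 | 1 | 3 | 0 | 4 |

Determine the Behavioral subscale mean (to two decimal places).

Behavioral items: 1, 7, 13, 15.
Of these, items 1, 7, and 15 are reverse-keyed; reversed = (0+4) − raw = 4 − raw.
  item 1: 4 − 4 = 0
  item 7: 4 − 4 = 0
  item 13: 1
  item 15: 4 − 0 = 4
Sum = 0 + 0 + 1 + 4 = 5
Mean = 5 / 4 = 1.25

1.25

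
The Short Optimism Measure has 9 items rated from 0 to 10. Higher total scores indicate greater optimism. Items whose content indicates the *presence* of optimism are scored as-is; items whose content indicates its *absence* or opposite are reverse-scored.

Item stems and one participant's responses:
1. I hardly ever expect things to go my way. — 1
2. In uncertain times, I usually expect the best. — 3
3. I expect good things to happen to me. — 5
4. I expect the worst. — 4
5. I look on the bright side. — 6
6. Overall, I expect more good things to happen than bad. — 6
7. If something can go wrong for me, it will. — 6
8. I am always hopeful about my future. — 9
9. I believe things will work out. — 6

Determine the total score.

Items 1, 4, 7 describe the absence/opposite of optimism → reverse-score.
reversed = (0+10) − raw = 10 − raw.
  item 1: 10 − 1 = 9
  item 2: 3
  item 3: 5
  item 4: 10 − 4 = 6
  item 5: 6
  item 6: 6
  item 7: 10 − 6 = 4
  item 8: 9
  item 9: 6
Total = 9 + 3 + 5 + 6 + 6 + 6 + 4 + 9 + 6 = 54

54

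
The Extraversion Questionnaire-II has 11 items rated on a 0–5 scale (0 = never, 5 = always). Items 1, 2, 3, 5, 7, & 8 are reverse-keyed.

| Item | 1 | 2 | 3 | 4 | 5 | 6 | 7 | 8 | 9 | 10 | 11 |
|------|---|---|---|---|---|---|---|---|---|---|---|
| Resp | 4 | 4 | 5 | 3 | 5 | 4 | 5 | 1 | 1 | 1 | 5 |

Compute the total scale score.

20

Reversing items 1, 2, 3, 5, 7, and 8 with 5 − raw:
Total = (5−4) + (5−4) + (5−5) + 3 + (5−5) + 4 + (5−5) + (5−1) + 1 + 1 + 5
      = 1 + 1 + 0 + 3 + 0 + 4 + 0 + 4 + 1 + 1 + 5 = 20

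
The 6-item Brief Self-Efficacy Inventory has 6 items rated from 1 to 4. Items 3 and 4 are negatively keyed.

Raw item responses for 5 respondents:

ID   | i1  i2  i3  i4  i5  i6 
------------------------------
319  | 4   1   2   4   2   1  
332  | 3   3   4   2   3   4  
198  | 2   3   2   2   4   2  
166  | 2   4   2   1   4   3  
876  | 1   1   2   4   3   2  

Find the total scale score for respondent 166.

Respondent 166 raw: 2, 4, 2, 1, 4, 3.
Reverse-coded (reversed = (1+4) − raw = 5 − raw):
  item 1: 2
  item 2: 4
  item 3: 5 − 2 = 3
  item 4: 5 − 1 = 4
  item 5: 4
  item 6: 3
Sum = 2 + 4 + 3 + 4 + 4 + 3 = 20

20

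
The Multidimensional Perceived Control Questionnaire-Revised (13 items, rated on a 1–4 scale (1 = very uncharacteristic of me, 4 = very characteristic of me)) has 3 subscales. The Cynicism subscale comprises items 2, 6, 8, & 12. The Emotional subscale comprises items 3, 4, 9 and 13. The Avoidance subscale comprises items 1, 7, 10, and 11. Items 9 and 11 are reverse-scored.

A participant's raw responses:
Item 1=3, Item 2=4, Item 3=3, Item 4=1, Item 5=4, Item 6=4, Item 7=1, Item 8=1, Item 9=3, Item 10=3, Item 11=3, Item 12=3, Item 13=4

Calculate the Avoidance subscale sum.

9

Avoidance items: 1, 7, 10, 11.
Of these, item 11 is reverse-scored; on a 1–4 scale, reversed = 5 − raw.
  item 1: 3
  item 7: 1
  item 10: 3
  item 11: 5 − 3 = 2
Sum = 3 + 1 + 3 + 2 = 9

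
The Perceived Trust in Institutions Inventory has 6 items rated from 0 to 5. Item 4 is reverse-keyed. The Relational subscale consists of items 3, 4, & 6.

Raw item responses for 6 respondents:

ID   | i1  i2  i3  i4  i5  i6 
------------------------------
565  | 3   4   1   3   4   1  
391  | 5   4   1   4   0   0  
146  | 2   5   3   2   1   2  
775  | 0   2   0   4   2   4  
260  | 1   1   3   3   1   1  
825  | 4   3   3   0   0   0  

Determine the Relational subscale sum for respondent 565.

4

Respondent 565 raw: 3, 4, 1, 3, 4, 1.
Relational items: 3, 4, 6.
Reverse-coded (reverse-coded value = 5 − response):
  item 3: 1
  item 4: 5 − 3 = 2
  item 6: 1
Sum = 1 + 2 + 1 = 4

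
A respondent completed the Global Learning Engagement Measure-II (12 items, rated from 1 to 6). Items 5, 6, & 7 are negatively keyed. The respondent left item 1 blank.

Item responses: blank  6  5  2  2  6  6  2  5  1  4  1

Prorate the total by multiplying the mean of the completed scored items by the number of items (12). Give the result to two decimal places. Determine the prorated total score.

36.00

Reverse-coded (reversed = (1+6) − raw = 7 − raw):
  item 5: 7 − 2 = 5
  item 6: 7 − 6 = 1
  item 7: 7 − 6 = 1
Completed scored items (11 of 12): 6, 5, 2, 5, 1, 1, 2, 5, 1, 4, 1; sum = 33.
Person mean = 33 / 11 ≈ 3.0000
Prorated total = (33 / 11) × 12 = 36.00 (to 2 dp)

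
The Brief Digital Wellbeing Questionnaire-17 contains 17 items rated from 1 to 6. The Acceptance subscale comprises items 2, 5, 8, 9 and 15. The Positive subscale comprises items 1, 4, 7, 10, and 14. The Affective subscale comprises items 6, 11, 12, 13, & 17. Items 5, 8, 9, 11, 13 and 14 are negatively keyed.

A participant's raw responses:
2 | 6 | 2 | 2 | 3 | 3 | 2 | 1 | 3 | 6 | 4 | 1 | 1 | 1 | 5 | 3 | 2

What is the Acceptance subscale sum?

Acceptance items: 2, 5, 8, 9, 15.
Of these, items 5, 8 and 9 are negatively keyed; reverse-coded value = 7 − response.
  item 2: 6
  item 5: 7 − 3 = 4
  item 8: 7 − 1 = 6
  item 9: 7 − 3 = 4
  item 15: 5
Sum = 6 + 4 + 6 + 4 + 5 = 25

25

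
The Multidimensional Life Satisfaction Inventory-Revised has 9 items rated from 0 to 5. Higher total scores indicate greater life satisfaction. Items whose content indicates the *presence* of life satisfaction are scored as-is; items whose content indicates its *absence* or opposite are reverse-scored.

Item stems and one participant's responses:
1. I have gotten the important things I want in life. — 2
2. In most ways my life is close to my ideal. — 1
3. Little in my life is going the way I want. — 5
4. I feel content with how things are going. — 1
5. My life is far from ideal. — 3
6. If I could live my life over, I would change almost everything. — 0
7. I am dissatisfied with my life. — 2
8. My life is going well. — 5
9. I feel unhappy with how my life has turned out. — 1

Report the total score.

Items 3, 5, 6, 7, 9 describe the absence/opposite of life satisfaction → reverse-score.
reversed = (0+5) − raw = 5 − raw.
  item 1: 2
  item 2: 1
  item 3: 5 − 5 = 0
  item 4: 1
  item 5: 5 − 3 = 2
  item 6: 5 − 0 = 5
  item 7: 5 − 2 = 3
  item 8: 5
  item 9: 5 − 1 = 4
Total = 2 + 1 + 0 + 1 + 2 + 5 + 3 + 5 + 4 = 23

23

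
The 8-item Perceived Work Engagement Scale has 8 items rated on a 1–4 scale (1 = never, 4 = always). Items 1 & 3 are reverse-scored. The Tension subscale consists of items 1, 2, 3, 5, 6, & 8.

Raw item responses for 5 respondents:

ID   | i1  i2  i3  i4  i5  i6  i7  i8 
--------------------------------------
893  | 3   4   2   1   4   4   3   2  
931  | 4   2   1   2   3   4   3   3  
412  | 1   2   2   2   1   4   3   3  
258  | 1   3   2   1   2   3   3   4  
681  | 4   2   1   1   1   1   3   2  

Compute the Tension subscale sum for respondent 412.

17

Respondent 412 raw: 1, 2, 2, 2, 1, 4, 3, 3.
Tension items: 1, 2, 3, 5, 6, 8.
Reverse-coded (on a 1–4 scale, reversed = 5 − raw):
  item 1: 5 − 1 = 4
  item 2: 2
  item 3: 5 − 2 = 3
  item 5: 1
  item 6: 4
  item 8: 3
Sum = 4 + 2 + 3 + 1 + 4 + 3 = 17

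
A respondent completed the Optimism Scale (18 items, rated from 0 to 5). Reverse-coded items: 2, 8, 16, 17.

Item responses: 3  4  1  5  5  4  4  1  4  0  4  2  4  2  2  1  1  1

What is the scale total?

Reverse-coded items (reverse-coded value = 5 − response):
  item 2: 5 − 4 = 1
  item 8: 5 − 1 = 4
  item 16: 5 − 1 = 4
  item 17: 5 − 1 = 4
After reverse-coding: 3, 1, 1, 5, 5, 4, 4, 4, 4, 0, 4, 2, 4, 2, 2, 4, 4, 1
Total = 3 + 1 + 1 + 5 + 5 + 4 + 4 + 4 + 4 + 0 + 4 + 2 + 4 + 2 + 2 + 4 + 4 + 1 = 54

54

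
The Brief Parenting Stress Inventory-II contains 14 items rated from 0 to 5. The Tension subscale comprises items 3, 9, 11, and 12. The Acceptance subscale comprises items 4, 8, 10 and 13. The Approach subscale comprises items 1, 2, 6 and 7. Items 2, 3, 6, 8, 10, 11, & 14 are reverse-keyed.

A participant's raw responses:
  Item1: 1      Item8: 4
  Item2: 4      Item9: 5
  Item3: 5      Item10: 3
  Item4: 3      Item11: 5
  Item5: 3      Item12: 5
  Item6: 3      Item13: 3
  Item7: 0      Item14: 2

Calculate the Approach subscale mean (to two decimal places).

1.00

Approach items: 1, 2, 6, 7.
Of these, items 2 & 6 are reverse-keyed; reversed = (0+5) − raw = 5 − raw.
  item 1: 1
  item 2: 5 − 4 = 1
  item 6: 5 − 3 = 2
  item 7: 0
Sum = 1 + 1 + 2 + 0 = 4
Mean = 4 / 4 = 1.00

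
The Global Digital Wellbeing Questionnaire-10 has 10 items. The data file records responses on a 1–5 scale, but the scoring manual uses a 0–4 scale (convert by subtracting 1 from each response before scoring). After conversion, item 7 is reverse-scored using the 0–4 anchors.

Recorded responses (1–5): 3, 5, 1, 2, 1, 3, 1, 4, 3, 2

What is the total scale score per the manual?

Convert to 0–4: 2, 4, 0, 1, 0, 2, 0, 3, 2, 1
Reverse-coded (on a 0–4 scale, reversed = 4 − raw):
  item 7: 4 − 0 = 4
Scored: 2, 4, 0, 1, 0, 2, 4, 3, 2, 1
Total = 19

19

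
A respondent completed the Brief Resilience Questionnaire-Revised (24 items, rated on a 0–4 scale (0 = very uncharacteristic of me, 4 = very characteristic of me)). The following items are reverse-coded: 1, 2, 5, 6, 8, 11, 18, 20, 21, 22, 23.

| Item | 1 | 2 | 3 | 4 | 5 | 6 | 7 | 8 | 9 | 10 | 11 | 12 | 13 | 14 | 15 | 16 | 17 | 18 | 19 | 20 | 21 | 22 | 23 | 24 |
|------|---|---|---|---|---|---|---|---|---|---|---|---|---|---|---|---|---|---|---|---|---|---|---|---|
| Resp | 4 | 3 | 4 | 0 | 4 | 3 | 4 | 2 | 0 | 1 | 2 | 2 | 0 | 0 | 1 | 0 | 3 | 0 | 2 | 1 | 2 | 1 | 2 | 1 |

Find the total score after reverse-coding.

38

Reversing items 1, 2, 5, 6, 8, 11, 18, 20, 21, 22, & 23 with 4 − raw:
Total = (4−4) + (4−3) + 4 + 0 + (4−4) + (4−3) + 4 + (4−2) + 0 + 1 + (4−2) + 2 + 0 + 0 + 1 + 0 + 3 + (4−0) + 2 + (4−1) + (4−2) + (4−1) + (4−2) + 1
      = 0 + 1 + 4 + 0 + 0 + 1 + 4 + 2 + 0 + 1 + 2 + 2 + 0 + 0 + 1 + 0 + 3 + 4 + 2 + 3 + 2 + 3 + 2 + 1 = 38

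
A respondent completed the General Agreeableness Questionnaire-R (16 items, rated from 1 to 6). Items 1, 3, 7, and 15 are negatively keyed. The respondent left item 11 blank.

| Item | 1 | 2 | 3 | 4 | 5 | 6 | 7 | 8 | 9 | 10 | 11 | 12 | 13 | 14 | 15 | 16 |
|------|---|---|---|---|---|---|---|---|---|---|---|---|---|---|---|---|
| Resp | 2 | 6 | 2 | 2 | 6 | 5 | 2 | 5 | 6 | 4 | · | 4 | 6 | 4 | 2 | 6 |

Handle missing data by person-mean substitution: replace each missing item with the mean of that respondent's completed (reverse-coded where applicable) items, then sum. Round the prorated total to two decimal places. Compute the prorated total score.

78.93

Reverse-coded (on a 1–6 scale, reversed = 7 − raw):
  item 1: 7 − 2 = 5
  item 3: 7 − 2 = 5
  item 7: 7 − 2 = 5
  item 15: 7 − 2 = 5
Completed scored items (15 of 16): 5, 6, 5, 2, 6, 5, 5, 5, 6, 4, 4, 6, 4, 5, 6; sum = 74.
Person mean = 74 / 15 ≈ 4.9333
Prorated total = (74 / 15) × 16 = 78.93 (to 2 dp)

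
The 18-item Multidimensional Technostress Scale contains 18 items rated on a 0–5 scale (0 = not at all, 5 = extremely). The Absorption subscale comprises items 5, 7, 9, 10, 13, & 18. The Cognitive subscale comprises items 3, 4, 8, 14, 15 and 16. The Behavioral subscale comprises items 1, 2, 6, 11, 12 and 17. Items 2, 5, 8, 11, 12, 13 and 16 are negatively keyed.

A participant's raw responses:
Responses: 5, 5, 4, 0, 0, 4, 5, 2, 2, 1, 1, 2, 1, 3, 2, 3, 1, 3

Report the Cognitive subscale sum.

14

Cognitive items: 3, 4, 8, 14, 15, 16.
Of these, items 8 & 16 are negatively keyed; reverse-coded value = 5 − response.
  item 3: 4
  item 4: 0
  item 8: 5 − 2 = 3
  item 14: 3
  item 15: 2
  item 16: 5 − 3 = 2
Sum = 4 + 0 + 3 + 3 + 2 + 2 = 14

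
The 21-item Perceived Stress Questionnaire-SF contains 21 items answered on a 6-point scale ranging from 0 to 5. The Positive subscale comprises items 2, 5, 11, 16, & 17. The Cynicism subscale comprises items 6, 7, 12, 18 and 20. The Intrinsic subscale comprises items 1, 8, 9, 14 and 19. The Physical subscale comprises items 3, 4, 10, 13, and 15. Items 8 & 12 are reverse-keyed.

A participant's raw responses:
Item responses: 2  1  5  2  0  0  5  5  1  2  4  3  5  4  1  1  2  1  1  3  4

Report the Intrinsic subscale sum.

8

Intrinsic items: 1, 8, 9, 14, 19.
Of these, item 8 is reverse-keyed; reverse-coded value = 5 − response.
  item 1: 2
  item 8: 5 − 5 = 0
  item 9: 1
  item 14: 4
  item 19: 1
Sum = 2 + 0 + 1 + 4 + 1 = 8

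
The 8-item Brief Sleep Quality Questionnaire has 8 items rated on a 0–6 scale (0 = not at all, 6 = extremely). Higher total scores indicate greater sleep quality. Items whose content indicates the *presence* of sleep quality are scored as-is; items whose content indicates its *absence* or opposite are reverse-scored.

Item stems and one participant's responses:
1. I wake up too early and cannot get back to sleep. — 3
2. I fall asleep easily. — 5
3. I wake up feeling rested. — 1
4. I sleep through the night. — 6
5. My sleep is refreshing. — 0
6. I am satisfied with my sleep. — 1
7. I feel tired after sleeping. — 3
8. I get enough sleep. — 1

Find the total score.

20

Items 1, 7 describe the absence/opposite of sleep quality → reverse-score.
reversed = (0+6) − raw = 6 − raw.
  item 1: 6 − 3 = 3
  item 2: 5
  item 3: 1
  item 4: 6
  item 5: 0
  item 6: 1
  item 7: 6 − 3 = 3
  item 8: 1
Total = 3 + 5 + 1 + 6 + 0 + 1 + 3 + 1 = 20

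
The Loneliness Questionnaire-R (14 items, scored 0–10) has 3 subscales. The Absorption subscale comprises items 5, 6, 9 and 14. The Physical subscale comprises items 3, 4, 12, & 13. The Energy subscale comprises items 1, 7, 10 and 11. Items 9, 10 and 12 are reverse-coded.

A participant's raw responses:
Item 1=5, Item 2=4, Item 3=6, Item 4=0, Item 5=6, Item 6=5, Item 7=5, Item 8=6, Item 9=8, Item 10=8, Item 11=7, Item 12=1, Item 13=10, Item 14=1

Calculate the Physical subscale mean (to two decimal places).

6.25

Physical items: 3, 4, 12, 13.
Of these, item 12 is reverse-coded; on a 0–10 scale, reversed = 10 − raw.
  item 3: 6
  item 4: 0
  item 12: 10 − 1 = 9
  item 13: 10
Sum = 6 + 0 + 9 + 10 = 25
Mean = 25 / 4 = 6.25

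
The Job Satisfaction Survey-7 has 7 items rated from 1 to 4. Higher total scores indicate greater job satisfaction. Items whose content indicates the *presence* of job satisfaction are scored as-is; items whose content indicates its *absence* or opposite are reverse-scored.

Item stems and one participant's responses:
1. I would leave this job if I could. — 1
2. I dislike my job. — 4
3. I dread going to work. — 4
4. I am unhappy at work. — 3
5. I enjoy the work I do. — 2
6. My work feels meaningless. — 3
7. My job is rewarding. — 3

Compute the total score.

15

Items 1, 2, 3, 4, 6 describe the absence/opposite of job satisfaction → reverse-score.
reverse-coded value = 5 − response.
  item 1: 5 − 1 = 4
  item 2: 5 − 4 = 1
  item 3: 5 − 4 = 1
  item 4: 5 − 3 = 2
  item 5: 2
  item 6: 5 − 3 = 2
  item 7: 3
Total = 4 + 1 + 1 + 2 + 2 + 2 + 3 = 15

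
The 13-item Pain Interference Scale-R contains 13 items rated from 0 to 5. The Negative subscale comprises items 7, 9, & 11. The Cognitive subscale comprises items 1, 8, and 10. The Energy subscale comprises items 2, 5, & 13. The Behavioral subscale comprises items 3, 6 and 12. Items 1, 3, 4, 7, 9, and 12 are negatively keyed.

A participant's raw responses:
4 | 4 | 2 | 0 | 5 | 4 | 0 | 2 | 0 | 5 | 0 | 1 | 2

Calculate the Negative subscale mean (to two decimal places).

Negative items: 7, 9, 11.
Of these, items 7 & 9 are negatively keyed; on a 0–5 scale, reversed = 5 − raw.
  item 7: 5 − 0 = 5
  item 9: 5 − 0 = 5
  item 11: 0
Sum = 5 + 5 + 0 = 10
Mean = 10 / 3 = 3.33

3.33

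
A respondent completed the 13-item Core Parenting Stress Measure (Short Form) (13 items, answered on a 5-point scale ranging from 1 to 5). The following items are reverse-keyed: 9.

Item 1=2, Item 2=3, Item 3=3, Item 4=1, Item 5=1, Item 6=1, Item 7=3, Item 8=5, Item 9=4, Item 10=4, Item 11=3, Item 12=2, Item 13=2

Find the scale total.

Apply reverse scoring (on a 1–5 scale, reversed = 6 − raw):
  item 9: 6 − 4 = 2
Scored items: 2, 3, 3, 1, 1, 1, 3, 5, 2, 4, 3, 2, 2
Total = 2 + 3 + 3 + 1 + 1 + 1 + 3 + 5 + 2 + 4 + 3 + 2 + 2 = 32

32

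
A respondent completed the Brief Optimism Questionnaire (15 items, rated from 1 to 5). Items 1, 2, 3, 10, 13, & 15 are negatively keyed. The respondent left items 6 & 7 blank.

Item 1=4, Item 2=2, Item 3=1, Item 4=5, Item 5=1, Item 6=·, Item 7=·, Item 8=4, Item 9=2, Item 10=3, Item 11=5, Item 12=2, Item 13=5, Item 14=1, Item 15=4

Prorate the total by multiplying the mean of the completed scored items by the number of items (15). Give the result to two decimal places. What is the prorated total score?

42.69

Reverse-coded (reverse-coded value = 6 − response):
  item 1: 6 − 4 = 2
  item 2: 6 − 2 = 4
  item 3: 6 − 1 = 5
  item 10: 6 − 3 = 3
  item 13: 6 − 5 = 1
  item 15: 6 − 4 = 2
Completed scored items (13 of 15): 2, 4, 5, 5, 1, 4, 2, 3, 5, 2, 1, 1, 2; sum = 37.
Person mean = 37 / 13 ≈ 2.8462
Prorated total = (37 / 13) × 15 = 42.69 (to 2 dp)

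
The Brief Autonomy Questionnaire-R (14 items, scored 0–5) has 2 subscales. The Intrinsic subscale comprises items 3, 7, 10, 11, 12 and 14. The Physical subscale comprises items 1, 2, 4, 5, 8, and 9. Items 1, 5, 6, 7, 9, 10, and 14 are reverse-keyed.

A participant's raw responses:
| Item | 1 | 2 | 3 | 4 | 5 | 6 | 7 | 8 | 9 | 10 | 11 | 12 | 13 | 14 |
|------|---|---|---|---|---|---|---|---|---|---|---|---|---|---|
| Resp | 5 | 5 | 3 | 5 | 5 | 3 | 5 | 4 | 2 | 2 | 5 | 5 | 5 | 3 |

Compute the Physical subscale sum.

Physical items: 1, 2, 4, 5, 8, 9.
Of these, items 1, 5, & 9 are reverse-keyed; reverse-coded value = 5 − response.
  item 1: 5 − 5 = 0
  item 2: 5
  item 4: 5
  item 5: 5 − 5 = 0
  item 8: 4
  item 9: 5 − 2 = 3
Sum = 0 + 5 + 5 + 0 + 4 + 3 = 17

17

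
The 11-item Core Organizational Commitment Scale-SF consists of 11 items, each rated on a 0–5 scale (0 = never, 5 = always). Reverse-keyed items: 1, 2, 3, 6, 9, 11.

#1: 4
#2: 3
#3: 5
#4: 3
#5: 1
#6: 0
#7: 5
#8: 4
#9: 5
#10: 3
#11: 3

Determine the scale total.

26

Apply reverse scoring (reversed = (0+5) − raw = 5 − raw):
  item 1: 5 − 4 = 1
  item 2: 5 − 3 = 2
  item 3: 5 − 5 = 0
  item 6: 5 − 0 = 5
  item 9: 5 − 5 = 0
  item 11: 5 − 3 = 2
After reverse-coding: 1, 2, 0, 3, 1, 5, 5, 4, 0, 3, 2
Total = 1 + 2 + 0 + 3 + 1 + 5 + 5 + 4 + 0 + 3 + 2 = 26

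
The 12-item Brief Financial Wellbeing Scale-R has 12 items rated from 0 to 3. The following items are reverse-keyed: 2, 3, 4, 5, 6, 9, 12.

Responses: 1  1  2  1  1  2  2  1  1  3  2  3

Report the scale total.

19

Reversing items 2, 3, 4, 5, 6, 9 and 12 with 3 − raw:
Total = 1 + (3−1) + (3−2) + (3−1) + (3−1) + (3−2) + 2 + 1 + (3−1) + 3 + 2 + (3−3)
      = 1 + 2 + 1 + 2 + 2 + 1 + 2 + 1 + 2 + 3 + 2 + 0 = 19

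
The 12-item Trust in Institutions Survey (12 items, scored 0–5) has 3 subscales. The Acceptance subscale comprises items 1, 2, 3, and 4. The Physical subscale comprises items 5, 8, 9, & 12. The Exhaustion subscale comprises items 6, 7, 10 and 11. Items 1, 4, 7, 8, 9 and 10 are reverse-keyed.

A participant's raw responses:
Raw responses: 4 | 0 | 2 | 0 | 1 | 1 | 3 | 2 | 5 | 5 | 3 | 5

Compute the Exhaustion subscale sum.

6

Exhaustion items: 6, 7, 10, 11.
Of these, items 7 & 10 are reverse-keyed; on a 0–5 scale, reversed = 5 − raw.
  item 6: 1
  item 7: 5 − 3 = 2
  item 10: 5 − 5 = 0
  item 11: 3
Sum = 1 + 2 + 0 + 3 = 6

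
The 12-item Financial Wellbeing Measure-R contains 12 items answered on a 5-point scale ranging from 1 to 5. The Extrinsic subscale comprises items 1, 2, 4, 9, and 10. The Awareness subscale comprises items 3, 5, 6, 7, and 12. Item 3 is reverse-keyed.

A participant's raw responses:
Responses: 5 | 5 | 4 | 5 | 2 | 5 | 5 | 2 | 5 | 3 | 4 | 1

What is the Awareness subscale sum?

Awareness items: 3, 5, 6, 7, 12.
Of these, item 3 is reverse-keyed; reversed = (1+5) − raw = 6 − raw.
  item 3: 6 − 4 = 2
  item 5: 2
  item 6: 5
  item 7: 5
  item 12: 1
Sum = 2 + 2 + 5 + 5 + 1 = 15

15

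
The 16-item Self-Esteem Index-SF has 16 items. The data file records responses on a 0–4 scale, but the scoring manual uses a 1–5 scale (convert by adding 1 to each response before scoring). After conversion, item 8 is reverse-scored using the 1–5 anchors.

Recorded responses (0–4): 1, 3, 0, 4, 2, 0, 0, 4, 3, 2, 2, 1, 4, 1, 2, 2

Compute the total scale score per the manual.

Convert to 1–5: 2, 4, 1, 5, 3, 1, 1, 5, 4, 3, 3, 2, 5, 2, 3, 3
Reverse-coded (reversed = (1+5) − raw = 6 − raw):
  item 8: 6 − 5 = 1
Scored: 2, 4, 1, 5, 3, 1, 1, 1, 4, 3, 3, 2, 5, 2, 3, 3
Total = 43

43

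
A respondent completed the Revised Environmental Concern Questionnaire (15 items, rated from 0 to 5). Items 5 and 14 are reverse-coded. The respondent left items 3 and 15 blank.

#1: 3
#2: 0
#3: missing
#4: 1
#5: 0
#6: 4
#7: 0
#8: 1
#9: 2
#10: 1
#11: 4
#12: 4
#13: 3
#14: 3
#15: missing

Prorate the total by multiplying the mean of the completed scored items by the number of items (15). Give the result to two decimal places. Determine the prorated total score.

Reverse-coded (reversed = (0+5) − raw = 5 − raw):
  item 5: 5 − 0 = 5
  item 14: 5 − 3 = 2
Completed scored items (13 of 15): 3, 0, 1, 5, 4, 0, 1, 2, 1, 4, 4, 3, 2; sum = 30.
Person mean = 30 / 13 ≈ 2.3077
Prorated total = (30 / 13) × 15 = 34.62 (to 2 dp)

34.62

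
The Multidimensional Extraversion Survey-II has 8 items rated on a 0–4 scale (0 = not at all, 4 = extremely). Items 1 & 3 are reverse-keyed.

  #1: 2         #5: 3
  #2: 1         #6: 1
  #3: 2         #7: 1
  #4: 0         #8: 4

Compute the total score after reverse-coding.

Apply reverse scoring (reversed = (0+4) − raw = 4 − raw):
  item 1: 4 − 2 = 2
  item 3: 4 − 2 = 2
Scored responses: 2, 1, 2, 0, 3, 1, 1, 4
Total = 2 + 1 + 2 + 0 + 3 + 1 + 1 + 4 = 14

14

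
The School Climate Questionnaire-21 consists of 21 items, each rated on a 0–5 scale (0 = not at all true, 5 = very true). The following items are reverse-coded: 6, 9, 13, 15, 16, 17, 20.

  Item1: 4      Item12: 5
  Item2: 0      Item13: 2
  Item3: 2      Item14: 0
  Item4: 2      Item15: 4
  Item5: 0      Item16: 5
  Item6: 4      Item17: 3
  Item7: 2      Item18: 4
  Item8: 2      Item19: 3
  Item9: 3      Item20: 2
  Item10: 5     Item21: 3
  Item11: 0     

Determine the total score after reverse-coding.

Reverse-coded items (on a 0–5 scale, reversed = 5 − raw):
  item 6: 5 − 4 = 1
  item 9: 5 − 3 = 2
  item 13: 5 − 2 = 3
  item 15: 5 − 4 = 1
  item 16: 5 − 5 = 0
  item 17: 5 − 3 = 2
  item 20: 5 − 2 = 3
Scored responses: 4, 0, 2, 2, 0, 1, 2, 2, 2, 5, 0, 5, 3, 0, 1, 0, 2, 4, 3, 3, 3
Total = 4 + 0 + 2 + 2 + 0 + 1 + 2 + 2 + 2 + 5 + 0 + 5 + 3 + 0 + 1 + 0 + 2 + 4 + 3 + 3 + 3 = 44

44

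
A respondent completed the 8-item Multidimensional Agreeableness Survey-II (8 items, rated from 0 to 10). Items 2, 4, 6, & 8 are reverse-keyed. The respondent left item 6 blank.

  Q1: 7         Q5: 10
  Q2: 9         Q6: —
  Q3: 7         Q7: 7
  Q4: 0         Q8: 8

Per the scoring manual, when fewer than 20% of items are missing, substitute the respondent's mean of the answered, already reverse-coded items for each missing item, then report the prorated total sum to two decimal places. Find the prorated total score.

Reverse-coded (on a 0–10 scale, reversed = 10 − raw):
  item 2: 10 − 9 = 1
  item 4: 10 − 0 = 10
  item 8: 10 − 8 = 2
Completed scored items (7 of 8): 7, 1, 7, 10, 10, 7, 2; sum = 44.
Person mean = 44 / 7 ≈ 6.2857
Prorated total = (44 / 7) × 8 = 50.29 (to 2 dp)

50.29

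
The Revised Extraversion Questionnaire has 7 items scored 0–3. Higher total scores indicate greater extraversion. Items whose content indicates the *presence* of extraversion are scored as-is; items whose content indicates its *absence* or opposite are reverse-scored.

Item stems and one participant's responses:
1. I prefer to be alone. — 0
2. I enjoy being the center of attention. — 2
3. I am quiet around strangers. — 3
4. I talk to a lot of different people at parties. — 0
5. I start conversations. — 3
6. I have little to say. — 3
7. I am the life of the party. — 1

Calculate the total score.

9

Items 1, 3, 6 describe the absence/opposite of extraversion → reverse-score.
reversed = (0+3) − raw = 3 − raw.
  item 1: 3 − 0 = 3
  item 2: 2
  item 3: 3 − 3 = 0
  item 4: 0
  item 5: 3
  item 6: 3 − 3 = 0
  item 7: 1
Total = 3 + 2 + 0 + 0 + 3 + 0 + 1 = 9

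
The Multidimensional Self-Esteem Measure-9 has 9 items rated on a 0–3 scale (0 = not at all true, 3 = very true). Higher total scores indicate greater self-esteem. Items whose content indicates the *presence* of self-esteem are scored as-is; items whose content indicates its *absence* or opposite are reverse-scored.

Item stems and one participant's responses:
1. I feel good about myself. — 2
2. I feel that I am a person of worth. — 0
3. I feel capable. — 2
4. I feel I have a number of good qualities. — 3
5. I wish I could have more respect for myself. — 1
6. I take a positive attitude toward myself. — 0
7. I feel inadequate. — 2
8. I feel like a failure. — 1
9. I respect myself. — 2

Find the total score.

Items 5, 7, 8 describe the absence/opposite of self-esteem → reverse-score.
reverse-coded value = 3 − response.
  item 1: 2
  item 2: 0
  item 3: 2
  item 4: 3
  item 5: 3 − 1 = 2
  item 6: 0
  item 7: 3 − 2 = 1
  item 8: 3 − 1 = 2
  item 9: 2
Total = 2 + 0 + 2 + 3 + 2 + 0 + 1 + 2 + 2 = 14

14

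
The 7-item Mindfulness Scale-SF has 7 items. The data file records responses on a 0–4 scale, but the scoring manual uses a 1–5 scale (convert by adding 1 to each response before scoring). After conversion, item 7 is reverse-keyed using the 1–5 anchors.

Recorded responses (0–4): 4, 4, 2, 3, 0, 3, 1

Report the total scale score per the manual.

Convert to 1–5: 5, 5, 3, 4, 1, 4, 2
Reverse-coded (reverse-coded value = 6 − response):
  item 7: 6 − 2 = 4
Scored: 5, 5, 3, 4, 1, 4, 4
Total = 26

26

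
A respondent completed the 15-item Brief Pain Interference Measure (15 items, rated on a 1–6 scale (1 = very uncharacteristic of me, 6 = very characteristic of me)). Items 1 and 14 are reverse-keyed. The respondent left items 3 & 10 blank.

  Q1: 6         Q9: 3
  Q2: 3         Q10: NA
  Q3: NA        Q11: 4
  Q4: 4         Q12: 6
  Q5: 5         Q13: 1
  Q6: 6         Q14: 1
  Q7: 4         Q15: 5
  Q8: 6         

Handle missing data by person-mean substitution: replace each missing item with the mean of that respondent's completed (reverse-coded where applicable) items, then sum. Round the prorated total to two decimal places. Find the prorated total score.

62.31

Reverse-coded (on a 1–6 scale, reversed = 7 − raw):
  item 1: 7 − 6 = 1
  item 14: 7 − 1 = 6
Completed scored items (13 of 15): 1, 3, 4, 5, 6, 4, 6, 3, 4, 6, 1, 6, 5; sum = 54.
Person mean = 54 / 13 ≈ 4.1538
Prorated total = (54 / 13) × 15 = 62.31 (to 2 dp)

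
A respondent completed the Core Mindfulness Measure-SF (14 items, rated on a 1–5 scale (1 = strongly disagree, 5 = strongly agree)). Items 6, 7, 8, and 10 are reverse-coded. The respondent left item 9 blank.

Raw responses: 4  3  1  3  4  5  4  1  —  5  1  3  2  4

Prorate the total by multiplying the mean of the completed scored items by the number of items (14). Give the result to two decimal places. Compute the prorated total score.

36.62

Reverse-coded (reversed = (1+5) − raw = 6 − raw):
  item 6: 6 − 5 = 1
  item 7: 6 − 4 = 2
  item 8: 6 − 1 = 5
  item 10: 6 − 5 = 1
Completed scored items (13 of 14): 4, 3, 1, 3, 4, 1, 2, 5, 1, 1, 3, 2, 4; sum = 34.
Person mean = 34 / 13 ≈ 2.6154
Prorated total = (34 / 13) × 14 = 36.62 (to 2 dp)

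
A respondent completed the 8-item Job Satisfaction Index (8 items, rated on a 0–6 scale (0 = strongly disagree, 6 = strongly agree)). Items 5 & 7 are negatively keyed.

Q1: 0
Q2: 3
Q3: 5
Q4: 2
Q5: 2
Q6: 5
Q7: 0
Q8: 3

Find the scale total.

Negatively keyed items use 6 − raw:
  item 5: 6 − 2 = 4
  item 7: 6 − 0 = 6
Scored responses: 0, 3, 5, 2, 4, 5, 6, 3
Total = 0 + 3 + 5 + 2 + 4 + 5 + 6 + 3 = 28

28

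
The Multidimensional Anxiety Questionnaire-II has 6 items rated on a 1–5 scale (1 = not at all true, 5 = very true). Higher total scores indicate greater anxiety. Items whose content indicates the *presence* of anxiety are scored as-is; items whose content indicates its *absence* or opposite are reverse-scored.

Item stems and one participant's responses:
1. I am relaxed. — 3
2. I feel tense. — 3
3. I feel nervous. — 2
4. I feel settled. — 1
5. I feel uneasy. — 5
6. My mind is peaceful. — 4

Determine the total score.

20

Items 1, 4, 6 describe the absence/opposite of anxiety → reverse-score.
reverse-coded value = 6 − response.
  item 1: 6 − 3 = 3
  item 2: 3
  item 3: 2
  item 4: 6 − 1 = 5
  item 5: 5
  item 6: 6 − 4 = 2
Total = 3 + 3 + 2 + 5 + 5 + 2 = 20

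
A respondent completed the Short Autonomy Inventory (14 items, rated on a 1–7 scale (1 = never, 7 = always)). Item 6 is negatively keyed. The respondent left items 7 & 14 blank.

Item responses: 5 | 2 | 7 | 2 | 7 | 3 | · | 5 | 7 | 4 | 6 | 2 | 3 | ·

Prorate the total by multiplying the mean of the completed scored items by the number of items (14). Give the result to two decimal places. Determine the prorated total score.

Reverse-coded (reversed = (1+7) − raw = 8 − raw):
  item 6: 8 − 3 = 5
Completed scored items (12 of 14): 5, 2, 7, 2, 7, 5, 5, 7, 4, 6, 2, 3; sum = 55.
Person mean = 55 / 12 ≈ 4.5833
Prorated total = (55 / 12) × 14 = 64.17 (to 2 dp)

64.17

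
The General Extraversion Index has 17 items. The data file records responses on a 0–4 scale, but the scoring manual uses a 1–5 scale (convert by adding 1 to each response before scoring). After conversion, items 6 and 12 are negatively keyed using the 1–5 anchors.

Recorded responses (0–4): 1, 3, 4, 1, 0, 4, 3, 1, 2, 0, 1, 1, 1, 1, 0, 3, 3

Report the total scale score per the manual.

44

Convert to 1–5: 2, 4, 5, 2, 1, 5, 4, 2, 3, 1, 2, 2, 2, 2, 1, 4, 4
Reverse-coded (on a 1–5 scale, reversed = 6 − raw):
  item 6: 6 − 5 = 1
  item 12: 6 − 2 = 4
Scored: 2, 4, 5, 2, 1, 1, 4, 2, 3, 1, 2, 4, 2, 2, 1, 4, 4
Total = 44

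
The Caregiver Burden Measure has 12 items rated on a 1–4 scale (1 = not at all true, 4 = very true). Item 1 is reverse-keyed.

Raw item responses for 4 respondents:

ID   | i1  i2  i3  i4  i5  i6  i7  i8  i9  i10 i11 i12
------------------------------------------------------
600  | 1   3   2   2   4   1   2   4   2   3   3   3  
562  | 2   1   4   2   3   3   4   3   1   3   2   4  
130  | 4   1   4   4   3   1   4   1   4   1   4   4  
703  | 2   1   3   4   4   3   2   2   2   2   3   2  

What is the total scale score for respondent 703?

Respondent 703 raw: 2, 1, 3, 4, 4, 3, 2, 2, 2, 2, 3, 2.
Reverse-coded (reverse-coded value = 5 − response):
  item 1: 5 − 2 = 3
  item 2: 1
  item 3: 3
  item 4: 4
  item 5: 4
  item 6: 3
  item 7: 2
  item 8: 2
  item 9: 2
  item 10: 2
  item 11: 3
  item 12: 2
Sum = 3 + 1 + 3 + 4 + 4 + 3 + 2 + 2 + 2 + 2 + 3 + 2 = 31

31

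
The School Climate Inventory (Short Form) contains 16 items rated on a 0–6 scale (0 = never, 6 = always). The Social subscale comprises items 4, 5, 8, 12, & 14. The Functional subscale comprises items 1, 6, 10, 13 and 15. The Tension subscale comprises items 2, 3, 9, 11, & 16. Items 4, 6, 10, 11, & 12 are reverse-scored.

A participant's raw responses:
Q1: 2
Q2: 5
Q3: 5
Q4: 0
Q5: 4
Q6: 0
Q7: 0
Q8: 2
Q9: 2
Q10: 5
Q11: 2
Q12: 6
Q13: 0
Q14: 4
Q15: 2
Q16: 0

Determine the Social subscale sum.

Social items: 4, 5, 8, 12, 14.
Of these, items 4 & 12 are reverse-scored; reversed = (0+6) − raw = 6 − raw.
  item 4: 6 − 0 = 6
  item 5: 4
  item 8: 2
  item 12: 6 − 6 = 0
  item 14: 4
Sum = 6 + 4 + 2 + 0 + 4 = 16

16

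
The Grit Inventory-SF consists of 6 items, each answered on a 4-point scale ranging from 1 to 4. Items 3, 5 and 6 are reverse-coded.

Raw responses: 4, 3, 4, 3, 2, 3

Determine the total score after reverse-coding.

16

Reverse-coded items (reversed = (1+4) − raw = 5 − raw):
  item 3: 5 − 4 = 1
  item 5: 5 − 2 = 3
  item 6: 5 − 3 = 2
Scored items: 4, 3, 1, 3, 3, 2
Total = 4 + 3 + 1 + 3 + 3 + 2 = 16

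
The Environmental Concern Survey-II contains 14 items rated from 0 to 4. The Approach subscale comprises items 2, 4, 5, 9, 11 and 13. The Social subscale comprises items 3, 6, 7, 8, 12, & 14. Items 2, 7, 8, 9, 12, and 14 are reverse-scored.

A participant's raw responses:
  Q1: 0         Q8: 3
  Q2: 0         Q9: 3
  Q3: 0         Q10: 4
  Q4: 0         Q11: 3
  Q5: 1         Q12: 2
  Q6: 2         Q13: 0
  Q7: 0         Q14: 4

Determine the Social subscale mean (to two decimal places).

Social items: 3, 6, 7, 8, 12, 14.
Of these, items 7, 8, 12, and 14 are reverse-scored; on a 0–4 scale, reversed = 4 − raw.
  item 3: 0
  item 6: 2
  item 7: 4 − 0 = 4
  item 8: 4 − 3 = 1
  item 12: 4 − 2 = 2
  item 14: 4 − 4 = 0
Sum = 0 + 2 + 4 + 1 + 2 + 0 = 9
Mean = 9 / 6 = 1.50

1.50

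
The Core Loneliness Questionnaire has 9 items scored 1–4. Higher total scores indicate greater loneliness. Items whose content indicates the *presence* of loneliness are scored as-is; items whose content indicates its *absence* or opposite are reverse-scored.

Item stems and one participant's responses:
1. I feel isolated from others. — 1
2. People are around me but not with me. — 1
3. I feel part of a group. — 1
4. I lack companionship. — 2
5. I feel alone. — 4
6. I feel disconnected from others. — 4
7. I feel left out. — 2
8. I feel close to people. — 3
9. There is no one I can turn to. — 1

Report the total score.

Items 3, 8 describe the absence/opposite of loneliness → reverse-score.
reversed = (1+4) − raw = 5 − raw.
  item 1: 1
  item 2: 1
  item 3: 5 − 1 = 4
  item 4: 2
  item 5: 4
  item 6: 4
  item 7: 2
  item 8: 5 − 3 = 2
  item 9: 1
Total = 1 + 1 + 4 + 2 + 4 + 4 + 2 + 2 + 1 = 21

21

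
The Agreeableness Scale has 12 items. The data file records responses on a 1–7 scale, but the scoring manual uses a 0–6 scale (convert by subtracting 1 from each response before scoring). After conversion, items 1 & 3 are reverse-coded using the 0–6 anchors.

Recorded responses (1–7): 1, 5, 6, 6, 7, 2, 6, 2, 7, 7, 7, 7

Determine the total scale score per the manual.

Convert to 0–6: 0, 4, 5, 5, 6, 1, 5, 1, 6, 6, 6, 6
Reverse-coded (reversed = (0+6) − raw = 6 − raw):
  item 1: 6 − 0 = 6
  item 3: 6 − 5 = 1
Scored: 6, 4, 1, 5, 6, 1, 5, 1, 6, 6, 6, 6
Total = 53

53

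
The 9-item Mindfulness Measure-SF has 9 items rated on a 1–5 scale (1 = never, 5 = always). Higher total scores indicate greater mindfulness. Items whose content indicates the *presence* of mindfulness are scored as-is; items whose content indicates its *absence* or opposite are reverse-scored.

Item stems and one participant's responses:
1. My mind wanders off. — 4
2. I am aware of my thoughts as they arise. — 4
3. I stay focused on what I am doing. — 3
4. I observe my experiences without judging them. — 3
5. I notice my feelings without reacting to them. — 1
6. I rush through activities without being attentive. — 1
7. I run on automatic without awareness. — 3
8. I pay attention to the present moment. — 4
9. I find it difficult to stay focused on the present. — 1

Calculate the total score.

30

Items 1, 6, 7, 9 describe the absence/opposite of mindfulness → reverse-score.
on a 1–5 scale, reversed = 6 − raw.
  item 1: 6 − 4 = 2
  item 2: 4
  item 3: 3
  item 4: 3
  item 5: 1
  item 6: 6 − 1 = 5
  item 7: 6 − 3 = 3
  item 8: 4
  item 9: 6 − 1 = 5
Total = 2 + 4 + 3 + 3 + 1 + 5 + 3 + 4 + 5 = 30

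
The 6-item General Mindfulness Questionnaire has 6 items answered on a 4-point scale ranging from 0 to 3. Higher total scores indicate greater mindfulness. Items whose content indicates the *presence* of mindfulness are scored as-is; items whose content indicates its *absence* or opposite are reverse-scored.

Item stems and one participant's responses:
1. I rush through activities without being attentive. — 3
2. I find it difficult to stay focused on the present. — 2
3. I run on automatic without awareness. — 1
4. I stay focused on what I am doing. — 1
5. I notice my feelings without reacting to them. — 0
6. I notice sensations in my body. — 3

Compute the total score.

7

Items 1, 2, 3 describe the absence/opposite of mindfulness → reverse-score.
on a 0–3 scale, reversed = 3 − raw.
  item 1: 3 − 3 = 0
  item 2: 3 − 2 = 1
  item 3: 3 − 1 = 2
  item 4: 1
  item 5: 0
  item 6: 3
Total = 0 + 1 + 2 + 1 + 0 + 3 = 7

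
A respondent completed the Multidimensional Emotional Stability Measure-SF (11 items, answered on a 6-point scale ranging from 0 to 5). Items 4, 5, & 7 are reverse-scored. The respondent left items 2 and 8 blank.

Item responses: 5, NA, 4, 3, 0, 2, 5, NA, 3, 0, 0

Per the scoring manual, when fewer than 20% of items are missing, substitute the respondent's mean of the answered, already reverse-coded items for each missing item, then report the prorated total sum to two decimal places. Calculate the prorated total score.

Reverse-coded (reverse-coded value = 5 − response):
  item 4: 5 − 3 = 2
  item 5: 5 − 0 = 5
  item 7: 5 − 5 = 0
Completed scored items (9 of 11): 5, 4, 2, 5, 2, 0, 3, 0, 0; sum = 21.
Person mean = 21 / 9 ≈ 2.3333
Prorated total = (21 / 9) × 11 = 25.67 (to 2 dp)

25.67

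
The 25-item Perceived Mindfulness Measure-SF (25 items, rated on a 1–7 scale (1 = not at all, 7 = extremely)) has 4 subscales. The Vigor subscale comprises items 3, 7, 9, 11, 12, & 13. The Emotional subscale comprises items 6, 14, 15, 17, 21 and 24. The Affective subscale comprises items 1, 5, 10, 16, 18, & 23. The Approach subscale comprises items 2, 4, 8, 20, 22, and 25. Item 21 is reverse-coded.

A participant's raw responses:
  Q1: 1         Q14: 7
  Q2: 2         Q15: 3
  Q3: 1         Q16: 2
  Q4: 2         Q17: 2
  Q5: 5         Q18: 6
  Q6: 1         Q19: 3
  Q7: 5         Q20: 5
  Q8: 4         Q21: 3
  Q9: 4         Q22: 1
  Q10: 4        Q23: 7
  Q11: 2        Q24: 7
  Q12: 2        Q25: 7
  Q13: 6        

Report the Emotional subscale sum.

Emotional items: 6, 14, 15, 17, 21, 24.
Of these, item 21 is reverse-coded; reverse-coded value = 8 − response.
  item 6: 1
  item 14: 7
  item 15: 3
  item 17: 2
  item 21: 8 − 3 = 5
  item 24: 7
Sum = 1 + 7 + 3 + 2 + 5 + 7 = 25

25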